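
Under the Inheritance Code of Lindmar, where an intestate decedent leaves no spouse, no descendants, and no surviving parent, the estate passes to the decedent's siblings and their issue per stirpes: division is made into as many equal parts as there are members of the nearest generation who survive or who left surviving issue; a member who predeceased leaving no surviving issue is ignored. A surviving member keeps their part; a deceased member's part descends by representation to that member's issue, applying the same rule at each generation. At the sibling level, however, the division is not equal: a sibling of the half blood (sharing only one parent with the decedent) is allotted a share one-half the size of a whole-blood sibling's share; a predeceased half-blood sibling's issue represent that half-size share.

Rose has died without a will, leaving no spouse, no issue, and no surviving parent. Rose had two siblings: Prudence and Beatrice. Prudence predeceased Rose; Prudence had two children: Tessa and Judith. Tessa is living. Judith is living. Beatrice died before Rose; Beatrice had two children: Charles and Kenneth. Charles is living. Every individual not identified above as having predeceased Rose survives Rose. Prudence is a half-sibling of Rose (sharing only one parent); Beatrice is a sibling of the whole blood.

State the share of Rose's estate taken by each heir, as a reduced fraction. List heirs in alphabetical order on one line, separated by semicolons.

Charles 1/3; Judith 1/6; Kenneth 1/3; Tessa 1/6

No spouse, descendants, or parent survives, so the estate passes to Rose's siblings per stirpes.
Half-blood siblings count for one-half the weight of whole-blood siblings at the initial division.
Dividing 1 in proportion to weights (total weight 3/2): Prudence (weight 1/2) → 1/3; Beatrice (weight 1) → 2/3.
Prudence predeceased; the 1/3 allotted to Prudence's branch passes to Prudence's issue by representation.
The 1/3 is divided into 2 equal shares of 1/6 among Tessa, Judith.
Tessa is living and takes 1/6.
Judith is living and takes 1/6.
Beatrice predeceased; the 2/3 allotted to Beatrice's branch passes to Beatrice's issue by representation.
The 2/3 is divided into 2 equal shares of 1/3 among Charles, Kenneth.
Charles is living and takes 1/3.
Kenneth is living and takes 1/3.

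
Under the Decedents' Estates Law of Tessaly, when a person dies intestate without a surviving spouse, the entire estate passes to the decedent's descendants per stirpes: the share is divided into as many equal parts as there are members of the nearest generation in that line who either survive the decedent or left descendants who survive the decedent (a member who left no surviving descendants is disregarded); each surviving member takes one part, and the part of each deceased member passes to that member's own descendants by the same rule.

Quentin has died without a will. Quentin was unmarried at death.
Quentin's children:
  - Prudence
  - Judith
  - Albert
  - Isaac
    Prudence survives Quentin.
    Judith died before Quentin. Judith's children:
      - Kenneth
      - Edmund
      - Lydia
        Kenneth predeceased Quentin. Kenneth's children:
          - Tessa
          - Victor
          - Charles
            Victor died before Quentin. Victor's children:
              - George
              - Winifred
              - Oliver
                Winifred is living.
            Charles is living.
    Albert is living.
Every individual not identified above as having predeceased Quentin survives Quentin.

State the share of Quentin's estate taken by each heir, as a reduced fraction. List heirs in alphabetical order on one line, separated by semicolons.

Albert 1/4; Charles 1/36; Edmund 1/12; George 1/108; Isaac 1/4; Lydia 1/12; Oliver 1/108; Prudence 1/4; Tessa 1/36; Winifred 1/108

There is no surviving spouse, so the entire estate passes to Quentin's descendants per stirpes.
The estate is divided into 4 equal shares of 1/4 among Prudence, Judith, Albert, Isaac.
Prudence is living and takes 1/4.
Judith predeceased; the 1/4 allotted to Judith's branch passes to Judith's issue by representation.
The 1/4 is divided into 3 equal shares of 1/12 among Kenneth, Edmund, Lydia.
Kenneth predeceased; the 1/12 allotted to Kenneth's branch passes to Kenneth's issue by representation.
The 1/12 is divided into 3 equal shares of 1/36 among Tessa, Victor, Charles.
Tessa is living and takes 1/36.
Victor predeceased; the 1/36 allotted to Victor's branch passes to Victor's issue by representation.
The 1/36 is divided into 3 equal shares of 1/108 among George, Winifred, Oliver.
George is living and takes 1/108.
Winifred is living and takes 1/108.
Oliver is living and takes 1/108.
Charles is living and takes 1/36.
Edmund is living and takes 1/12.
Lydia is living and takes 1/12.
Albert is living and takes 1/4.
Isaac is living and takes 1/4.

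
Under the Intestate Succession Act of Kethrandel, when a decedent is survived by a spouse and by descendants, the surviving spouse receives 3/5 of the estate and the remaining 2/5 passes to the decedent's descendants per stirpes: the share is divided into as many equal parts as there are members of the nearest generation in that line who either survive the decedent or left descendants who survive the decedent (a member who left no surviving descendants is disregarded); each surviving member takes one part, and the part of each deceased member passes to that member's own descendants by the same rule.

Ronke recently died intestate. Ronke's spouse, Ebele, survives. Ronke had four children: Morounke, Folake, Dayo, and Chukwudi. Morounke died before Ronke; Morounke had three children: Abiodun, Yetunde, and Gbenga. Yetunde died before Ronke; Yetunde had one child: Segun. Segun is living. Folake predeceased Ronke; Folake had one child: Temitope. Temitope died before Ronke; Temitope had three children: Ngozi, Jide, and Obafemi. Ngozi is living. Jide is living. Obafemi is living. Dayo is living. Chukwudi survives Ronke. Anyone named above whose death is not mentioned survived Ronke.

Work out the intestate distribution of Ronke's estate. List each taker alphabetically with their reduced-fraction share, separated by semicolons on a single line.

Abiodun 1/30; Chukwudi 1/10; Dayo 1/10; Ebele 3/5; Gbenga 1/30; Jide 1/30; Ngozi 1/30; Obafemi 1/30; Segun 1/30

Ebele, as surviving spouse, takes 3/5.
The remaining 2/5 passes to Ronke's descendants per stirpes.
The 2/5 is divided into 4 equal shares of 1/10 among Morounke, Folake, Dayo, Chukwudi.
Morounke predeceased; the 1/10 allotted to Morounke's branch passes to Morounke's issue by representation.
The 1/10 is divided into 3 equal shares of 1/30 among Abiodun, Yetunde, Gbenga.
Abiodun is living and takes 1/30.
Yetunde predeceased; the 1/30 allotted to Yetunde's branch passes to Yetunde's issue by representation.
Segun is the sole taker at this level and receives the full 1/30.
Gbenga is living and takes 1/30.
Folake predeceased; the 1/10 allotted to Folake's branch passes to Folake's issue by representation.
Temitope's line is the sole branch at this level, so the full 1/10 passes to Temitope's issue by representation.
The 1/10 is divided into 3 equal shares of 1/30 among Ngozi, Jide, Obafemi.
Ngozi is living and takes 1/30.
Jide is living and takes 1/30.
Obafemi is living and takes 1/30.
Dayo is living and takes 1/10.
Chukwudi is living and takes 1/10.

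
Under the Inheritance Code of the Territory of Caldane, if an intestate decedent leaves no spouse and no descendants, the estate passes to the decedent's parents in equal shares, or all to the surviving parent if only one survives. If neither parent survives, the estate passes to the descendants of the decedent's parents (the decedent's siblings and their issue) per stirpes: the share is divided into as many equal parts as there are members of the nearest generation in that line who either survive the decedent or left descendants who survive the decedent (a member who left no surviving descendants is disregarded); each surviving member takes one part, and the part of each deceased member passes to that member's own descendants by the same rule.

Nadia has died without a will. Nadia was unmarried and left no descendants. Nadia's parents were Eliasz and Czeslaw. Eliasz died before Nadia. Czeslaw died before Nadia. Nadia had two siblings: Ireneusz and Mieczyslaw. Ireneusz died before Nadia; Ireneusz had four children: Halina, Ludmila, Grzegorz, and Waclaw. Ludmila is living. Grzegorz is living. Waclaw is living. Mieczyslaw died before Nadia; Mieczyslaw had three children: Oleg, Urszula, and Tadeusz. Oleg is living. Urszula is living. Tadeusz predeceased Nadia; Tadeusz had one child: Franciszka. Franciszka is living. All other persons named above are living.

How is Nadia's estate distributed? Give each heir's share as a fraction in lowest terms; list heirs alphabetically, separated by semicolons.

Neither parent survives and there are no descendants, so the estate passes to Nadia's siblings and their issue per stirpes.
The estate is divided into 2 equal shares of 1/2 among Ireneusz, Mieczyslaw.
Ireneusz predeceased; the 1/2 allotted to Ireneusz's branch passes to Ireneusz's issue by representation.
The 1/2 is divided into 4 equal shares of 1/8 among Halina, Ludmila, Grzegorz, Waclaw.
Halina is living and takes 1/8.
Ludmila is living and takes 1/8.
Grzegorz is living and takes 1/8.
Waclaw is living and takes 1/8.
Mieczyslaw predeceased; the 1/2 allotted to Mieczyslaw's branch passes to Mieczyslaw's issue by representation.
The 1/2 is divided into 3 equal shares of 1/6 among Oleg, Urszula, Tadeusz.
Oleg is living and takes 1/6.
Urszula is living and takes 1/6.
Tadeusz predeceased; the 1/6 allotted to Tadeusz's branch passes to Tadeusz's issue by representation.
Franciszka is the sole taker at this level and receives the full 1/6.

Franciszka 1/6; Grzegorz 1/8; Halina 1/8; Ludmila 1/8; Oleg 1/6; Urszula 1/6; Waclaw 1/8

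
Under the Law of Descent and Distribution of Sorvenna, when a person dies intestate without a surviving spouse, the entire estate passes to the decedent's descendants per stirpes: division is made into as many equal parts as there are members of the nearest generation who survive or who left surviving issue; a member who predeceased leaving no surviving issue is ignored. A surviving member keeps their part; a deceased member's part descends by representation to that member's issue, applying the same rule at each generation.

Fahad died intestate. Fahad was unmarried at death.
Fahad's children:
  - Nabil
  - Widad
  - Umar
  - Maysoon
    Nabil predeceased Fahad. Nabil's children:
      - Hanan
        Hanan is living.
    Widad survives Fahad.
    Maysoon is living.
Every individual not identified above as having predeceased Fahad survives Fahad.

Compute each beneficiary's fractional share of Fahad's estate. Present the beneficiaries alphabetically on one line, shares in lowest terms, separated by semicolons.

There is no surviving spouse, so the entire estate passes to Fahad's descendants per stirpes.
The estate is divided into 4 equal shares of 1/4 among Nabil, Widad, Umar, Maysoon.
Nabil predeceased; the 1/4 allotted to Nabil's branch passes to Nabil's issue by representation.
Hanan is the sole taker at this level and receives the full 1/4.
Widad is living and takes 1/4.
Umar is living and takes 1/4.
Maysoon is living and takes 1/4.

Hanan 1/4; Maysoon 1/4; Umar 1/4; Widad 1/4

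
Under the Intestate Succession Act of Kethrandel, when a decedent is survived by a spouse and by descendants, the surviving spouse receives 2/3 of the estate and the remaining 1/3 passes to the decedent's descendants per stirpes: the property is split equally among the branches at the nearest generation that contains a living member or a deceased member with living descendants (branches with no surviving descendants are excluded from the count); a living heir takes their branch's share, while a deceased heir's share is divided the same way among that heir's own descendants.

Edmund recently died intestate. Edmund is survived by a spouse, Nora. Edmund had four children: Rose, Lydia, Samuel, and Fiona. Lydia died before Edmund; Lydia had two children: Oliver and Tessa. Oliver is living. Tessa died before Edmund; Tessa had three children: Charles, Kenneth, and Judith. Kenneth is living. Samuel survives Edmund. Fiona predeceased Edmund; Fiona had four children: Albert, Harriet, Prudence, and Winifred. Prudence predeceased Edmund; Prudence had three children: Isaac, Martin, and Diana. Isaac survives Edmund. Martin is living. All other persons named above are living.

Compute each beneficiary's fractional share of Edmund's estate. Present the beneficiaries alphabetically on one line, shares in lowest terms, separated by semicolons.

Nora, as surviving spouse, takes 2/3.
The remaining 1/3 passes to Edmund's descendants per stirpes.
The 1/3 is divided into 4 equal shares of 1/12 among Rose, Lydia, Samuel, Fiona.
Rose is living and takes 1/12.
Lydia predeceased; the 1/12 allotted to Lydia's branch passes to Lydia's issue by representation.
The 1/12 is divided into 2 equal shares of 1/24 among Oliver, Tessa.
Oliver is living and takes 1/24.
Tessa predeceased; the 1/24 allotted to Tessa's branch passes to Tessa's issue by representation.
The 1/24 is divided into 3 equal shares of 1/72 among Charles, Kenneth, Judith.
Charles is living and takes 1/72.
Kenneth is living and takes 1/72.
Judith is living and takes 1/72.
Samuel is living and takes 1/12.
Fiona predeceased; the 1/12 allotted to Fiona's branch passes to Fiona's issue by representation.
The 1/12 is divided into 4 equal shares of 1/48 among Albert, Harriet, Prudence, Winifred.
Albert is living and takes 1/48.
Harriet is living and takes 1/48.
Prudence predeceased; the 1/48 allotted to Prudence's branch passes to Prudence's issue by representation.
The 1/48 is divided into 3 equal shares of 1/144 among Isaac, Martin, Diana.
Isaac is living and takes 1/144.
Martin is living and takes 1/144.
Diana is living and takes 1/144.
Winifred is living and takes 1/48.

Albert 1/48; Charles 1/72; Diana 1/144; Harriet 1/48; Isaac 1/144; Judith 1/72; Kenneth 1/72; Martin 1/144; Nora 2/3; Oliver 1/24; Rose 1/12; Samuel 1/12; Winifred 1/48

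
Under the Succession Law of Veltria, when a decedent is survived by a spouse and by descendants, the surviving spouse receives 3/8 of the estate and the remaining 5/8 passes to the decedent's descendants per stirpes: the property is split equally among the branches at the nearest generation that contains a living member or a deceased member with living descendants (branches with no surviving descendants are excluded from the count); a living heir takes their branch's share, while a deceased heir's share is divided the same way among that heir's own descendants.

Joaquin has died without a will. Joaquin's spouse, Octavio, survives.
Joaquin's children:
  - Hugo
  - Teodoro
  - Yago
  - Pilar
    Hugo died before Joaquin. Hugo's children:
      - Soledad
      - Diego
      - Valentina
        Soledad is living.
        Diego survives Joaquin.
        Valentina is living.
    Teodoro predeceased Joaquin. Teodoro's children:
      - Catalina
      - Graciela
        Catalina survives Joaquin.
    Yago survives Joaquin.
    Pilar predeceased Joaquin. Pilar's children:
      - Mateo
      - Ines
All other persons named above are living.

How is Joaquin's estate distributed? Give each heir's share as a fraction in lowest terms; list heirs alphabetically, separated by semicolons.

Octavio, as surviving spouse, takes 3/8.
The remaining 5/8 passes to Joaquin's descendants per stirpes.
The 5/8 is divided into 4 equal shares of 5/32 among Hugo, Teodoro, Yago, Pilar.
Hugo predeceased; the 5/32 allotted to Hugo's branch passes to Hugo's issue by representation.
The 5/32 is divided into 3 equal shares of 5/96 among Soledad, Diego, Valentina.
Soledad is living and takes 5/96.
Diego is living and takes 5/96.
Valentina is living and takes 5/96.
Teodoro predeceased; the 5/32 allotted to Teodoro's branch passes to Teodoro's issue by representation.
The 5/32 is divided into 2 equal shares of 5/64 among Catalina, Graciela.
Catalina is living and takes 5/64.
Graciela is living and takes 5/64.
Yago is living and takes 5/32.
Pilar predeceased; the 5/32 allotted to Pilar's branch passes to Pilar's issue by representation.
The 5/32 is divided into 2 equal shares of 5/64 among Mateo, Ines.
Mateo is living and takes 5/64.
Ines is living and takes 5/64.

Catalina 5/64; Diego 5/96; Graciela 5/64; Ines 5/64; Mateo 5/64; Octavio 3/8; Soledad 5/96; Valentina 5/96; Yago 5/32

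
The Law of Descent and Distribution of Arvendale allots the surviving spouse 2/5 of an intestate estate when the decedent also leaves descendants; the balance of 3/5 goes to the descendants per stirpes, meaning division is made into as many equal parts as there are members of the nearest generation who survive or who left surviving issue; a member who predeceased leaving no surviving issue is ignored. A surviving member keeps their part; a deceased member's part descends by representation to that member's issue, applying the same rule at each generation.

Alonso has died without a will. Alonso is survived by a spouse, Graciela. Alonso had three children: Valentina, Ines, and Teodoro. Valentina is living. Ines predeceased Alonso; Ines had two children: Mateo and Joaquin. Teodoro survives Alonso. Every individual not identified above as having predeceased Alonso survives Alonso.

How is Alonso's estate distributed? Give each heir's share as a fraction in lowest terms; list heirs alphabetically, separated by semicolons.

Graciela, as surviving spouse, takes 2/5.
The remaining 3/5 passes to Alonso's descendants per stirpes.
The 3/5 is divided into 3 equal shares of 1/5 among Valentina, Ines, Teodoro.
Valentina is living and takes 1/5.
Ines predeceased; the 1/5 allotted to Ines's branch passes to Ines's issue by representation.
The 1/5 is divided into 2 equal shares of 1/10 among Mateo, Joaquin.
Mateo is living and takes 1/10.
Joaquin is living and takes 1/10.
Teodoro is living and takes 1/5.

Graciela 2/5; Joaquin 1/10; Mateo 1/10; Teodoro 1/5; Valentina 1/5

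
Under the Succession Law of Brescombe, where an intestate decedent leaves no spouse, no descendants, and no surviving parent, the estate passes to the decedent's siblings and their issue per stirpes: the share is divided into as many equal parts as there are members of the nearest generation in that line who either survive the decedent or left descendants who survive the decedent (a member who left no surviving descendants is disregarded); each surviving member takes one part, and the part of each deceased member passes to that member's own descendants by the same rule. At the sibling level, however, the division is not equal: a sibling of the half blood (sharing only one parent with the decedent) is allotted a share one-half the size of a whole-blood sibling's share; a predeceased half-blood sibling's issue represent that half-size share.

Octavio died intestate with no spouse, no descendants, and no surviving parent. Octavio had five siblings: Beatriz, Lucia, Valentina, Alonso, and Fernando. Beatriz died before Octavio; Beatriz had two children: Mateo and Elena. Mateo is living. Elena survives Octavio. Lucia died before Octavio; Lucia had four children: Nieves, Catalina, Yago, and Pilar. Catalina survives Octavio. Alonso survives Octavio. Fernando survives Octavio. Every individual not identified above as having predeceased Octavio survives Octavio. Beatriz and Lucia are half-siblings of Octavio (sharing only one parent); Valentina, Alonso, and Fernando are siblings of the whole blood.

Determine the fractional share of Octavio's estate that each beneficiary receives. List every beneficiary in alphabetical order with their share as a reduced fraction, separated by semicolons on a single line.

No spouse, descendants, or parent survives, so the estate passes to Octavio's siblings per stirpes.
Half-blood siblings count for one-half the weight of whole-blood siblings at the initial division.
Dividing 1 in proportion to weights (total weight 4): Beatriz (weight 1/2) → 1/8; Lucia (weight 1/2) → 1/8; Valentina (weight 1) → 1/4; Alonso (weight 1) → 1/4; Fernando (weight 1) → 1/4.
Beatriz predeceased; the 1/8 allotted to Beatriz's branch passes to Beatriz's issue by representation.
The 1/8 is divided into 2 equal shares of 1/16 among Mateo, Elena.
Mateo is living and takes 1/16.
Elena is living and takes 1/16.
Lucia predeceased; the 1/8 allotted to Lucia's branch passes to Lucia's issue by representation.
The 1/8 is divided into 4 equal shares of 1/32 among Nieves, Catalina, Yago, Pilar.
Nieves is living and takes 1/32.
Catalina is living and takes 1/32.
Yago is living and takes 1/32.
Pilar is living and takes 1/32.
Valentina is living and takes 1/4.
Alonso is living and takes 1/4.
Fernando is living and takes 1/4.

Alonso 1/4; Catalina 1/32; Elena 1/16; Fernando 1/4; Mateo 1/16; Nieves 1/32; Pilar 1/32; Valentina 1/4; Yago 1/32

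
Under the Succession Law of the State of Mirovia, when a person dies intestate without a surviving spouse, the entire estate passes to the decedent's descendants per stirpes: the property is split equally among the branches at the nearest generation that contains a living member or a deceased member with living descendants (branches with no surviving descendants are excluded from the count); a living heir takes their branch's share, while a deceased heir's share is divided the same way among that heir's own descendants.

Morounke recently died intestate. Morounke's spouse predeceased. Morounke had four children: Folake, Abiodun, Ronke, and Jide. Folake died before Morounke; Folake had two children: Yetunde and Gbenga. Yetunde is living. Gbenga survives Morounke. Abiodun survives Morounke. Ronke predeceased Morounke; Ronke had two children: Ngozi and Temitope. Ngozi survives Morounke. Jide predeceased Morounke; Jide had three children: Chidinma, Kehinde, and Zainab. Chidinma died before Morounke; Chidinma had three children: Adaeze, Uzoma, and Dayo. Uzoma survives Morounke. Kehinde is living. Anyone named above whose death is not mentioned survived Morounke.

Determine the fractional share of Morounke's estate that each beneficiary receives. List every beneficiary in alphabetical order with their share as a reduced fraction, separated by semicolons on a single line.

There is no surviving spouse, so the entire estate passes to Morounke's descendants per stirpes.
The estate is divided into 4 equal shares of 1/4 among Folake, Abiodun, Ronke, Jide.
Folake predeceased; the 1/4 allotted to Folake's branch passes to Folake's issue by representation.
The 1/4 is divided into 2 equal shares of 1/8 among Yetunde, Gbenga.
Yetunde is living and takes 1/8.
Gbenga is living and takes 1/8.
Abiodun is living and takes 1/4.
Ronke predeceased; the 1/4 allotted to Ronke's branch passes to Ronke's issue by representation.
The 1/4 is divided into 2 equal shares of 1/8 among Ngozi, Temitope.
Ngozi is living and takes 1/8.
Temitope is living and takes 1/8.
Jide predeceased; the 1/4 allotted to Jide's branch passes to Jide's issue by representation.
The 1/4 is divided into 3 equal shares of 1/12 among Chidinma, Kehinde, Zainab.
Chidinma predeceased; the 1/12 allotted to Chidinma's branch passes to Chidinma's issue by representation.
The 1/12 is divided into 3 equal shares of 1/36 among Adaeze, Uzoma, Dayo.
Adaeze is living and takes 1/36.
Uzoma is living and takes 1/36.
Dayo is living and takes 1/36.
Kehinde is living and takes 1/12.
Zainab is living and takes 1/12.

Abiodun 1/4; Adaeze 1/36; Dayo 1/36; Gbenga 1/8; Kehinde 1/12; Ngozi 1/8; Temitope 1/8; Uzoma 1/36; Yetunde 1/8; Zainab 1/12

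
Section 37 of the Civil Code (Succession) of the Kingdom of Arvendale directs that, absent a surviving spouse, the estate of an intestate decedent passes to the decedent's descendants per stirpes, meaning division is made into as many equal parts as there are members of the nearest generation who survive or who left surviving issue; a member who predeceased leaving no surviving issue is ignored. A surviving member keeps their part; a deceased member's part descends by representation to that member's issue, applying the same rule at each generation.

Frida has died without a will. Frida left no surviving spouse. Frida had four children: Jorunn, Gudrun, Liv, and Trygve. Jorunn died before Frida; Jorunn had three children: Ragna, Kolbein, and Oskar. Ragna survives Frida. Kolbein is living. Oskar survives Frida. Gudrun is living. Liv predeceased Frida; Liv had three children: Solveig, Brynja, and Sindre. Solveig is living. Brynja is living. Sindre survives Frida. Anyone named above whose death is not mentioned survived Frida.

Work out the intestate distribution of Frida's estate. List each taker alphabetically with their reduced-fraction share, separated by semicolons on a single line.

Brynja 1/12; Gudrun 1/4; Kolbein 1/12; Oskar 1/12; Ragna 1/12; Sindre 1/12; Solveig 1/12; Trygve 1/4

There is no surviving spouse, so the entire estate passes to Frida's descendants per stirpes.
The estate is divided into 4 equal shares of 1/4 among Jorunn, Gudrun, Liv, Trygve.
Jorunn predeceased; the 1/4 allotted to Jorunn's branch passes to Jorunn's issue by representation.
The 1/4 is divided into 3 equal shares of 1/12 among Ragna, Kolbein, Oskar.
Ragna is living and takes 1/12.
Kolbein is living and takes 1/12.
Oskar is living and takes 1/12.
Gudrun is living and takes 1/4.
Liv predeceased; the 1/4 allotted to Liv's branch passes to Liv's issue by representation.
The 1/4 is divided into 3 equal shares of 1/12 among Solveig, Brynja, Sindre.
Solveig is living and takes 1/12.
Brynja is living and takes 1/12.
Sindre is living and takes 1/12.
Trygve is living and takes 1/4.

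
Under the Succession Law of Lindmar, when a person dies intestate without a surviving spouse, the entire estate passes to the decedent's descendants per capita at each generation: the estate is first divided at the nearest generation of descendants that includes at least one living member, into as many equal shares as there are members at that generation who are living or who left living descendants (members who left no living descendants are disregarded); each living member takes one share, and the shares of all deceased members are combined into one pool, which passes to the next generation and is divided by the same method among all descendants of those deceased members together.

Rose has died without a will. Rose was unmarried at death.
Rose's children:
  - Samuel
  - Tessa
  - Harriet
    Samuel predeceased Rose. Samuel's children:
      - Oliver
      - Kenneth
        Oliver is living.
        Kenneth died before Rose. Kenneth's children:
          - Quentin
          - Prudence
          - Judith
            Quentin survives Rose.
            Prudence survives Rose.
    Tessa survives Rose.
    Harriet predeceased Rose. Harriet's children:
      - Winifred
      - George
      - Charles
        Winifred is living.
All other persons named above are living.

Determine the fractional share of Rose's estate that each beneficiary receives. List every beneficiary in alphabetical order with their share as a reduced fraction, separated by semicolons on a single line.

Charles 2/15; George 2/15; Judith 2/45; Oliver 2/15; Prudence 2/45; Quentin 2/45; Tessa 1/3; Winifred 2/15

There is no surviving spouse, so the entire estate passes to Rose's descendants per capita at each generation.
At generation 1 (Samuel, Tessa, Harriet) there are 3 shares of (1)/3 = 1/3 each.
Living: Tessa — each takes 1/3.
Deceased: Samuel and Harriet. Their combined 2/3 is pooled and carried to generation 2.
At generation 2 (Oliver, Kenneth, Winifred, George, Charles) there are 5 shares of (2/3)/5 = 2/15 each.
Living: Oliver, Winifred, George, and Charles — each takes 2/15.
Deceased: Kenneth. That 2/15 share is carried to generation 3.
At generation 3 (Quentin, Prudence, Judith) there are 3 shares of (2/15)/3 = 2/45 each.
Living: Quentin, Prudence, and Judith — each takes 2/45.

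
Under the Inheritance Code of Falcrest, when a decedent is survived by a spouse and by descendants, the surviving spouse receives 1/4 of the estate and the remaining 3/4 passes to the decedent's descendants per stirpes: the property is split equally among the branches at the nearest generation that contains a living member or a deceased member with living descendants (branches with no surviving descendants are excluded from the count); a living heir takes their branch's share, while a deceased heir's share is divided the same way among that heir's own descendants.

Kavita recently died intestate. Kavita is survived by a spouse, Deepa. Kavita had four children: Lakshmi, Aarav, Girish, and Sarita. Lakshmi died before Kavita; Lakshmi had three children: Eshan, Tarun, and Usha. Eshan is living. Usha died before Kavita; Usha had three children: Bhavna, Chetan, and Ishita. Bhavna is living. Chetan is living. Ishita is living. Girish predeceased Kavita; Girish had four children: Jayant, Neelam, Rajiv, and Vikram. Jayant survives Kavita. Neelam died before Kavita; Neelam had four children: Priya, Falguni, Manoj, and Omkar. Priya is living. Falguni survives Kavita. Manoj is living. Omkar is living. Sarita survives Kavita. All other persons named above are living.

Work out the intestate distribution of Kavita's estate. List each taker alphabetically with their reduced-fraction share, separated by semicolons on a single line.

Aarav 3/16; Bhavna 1/48; Chetan 1/48; Deepa 1/4; Eshan 1/16; Falguni 3/256; Ishita 1/48; Jayant 3/64; Manoj 3/256; Omkar 3/256; Priya 3/256; Rajiv 3/64; Sarita 3/16; Tarun 1/16; Vikram 3/64

Deepa, as surviving spouse, takes 1/4.
The remaining 3/4 passes to Kavita's descendants per stirpes.
The 3/4 is divided into 4 equal shares of 3/16 among Lakshmi, Aarav, Girish, Sarita.
Lakshmi predeceased; the 3/16 allotted to Lakshmi's branch passes to Lakshmi's issue by representation.
The 3/16 is divided into 3 equal shares of 1/16 among Eshan, Tarun, Usha.
Eshan is living and takes 1/16.
Tarun is living and takes 1/16.
Usha predeceased; the 1/16 allotted to Usha's branch passes to Usha's issue by representation.
The 1/16 is divided into 3 equal shares of 1/48 among Bhavna, Chetan, Ishita.
Bhavna is living and takes 1/48.
Chetan is living and takes 1/48.
Ishita is living and takes 1/48.
Aarav is living and takes 3/16.
Girish predeceased; the 3/16 allotted to Girish's branch passes to Girish's issue by representation.
The 3/16 is divided into 4 equal shares of 3/64 among Jayant, Neelam, Rajiv, Vikram.
Jayant is living and takes 3/64.
Neelam predeceased; the 3/64 allotted to Neelam's branch passes to Neelam's issue by representation.
The 3/64 is divided into 4 equal shares of 3/256 among Priya, Falguni, Manoj, Omkar.
Priya is living and takes 3/256.
Falguni is living and takes 3/256.
Manoj is living and takes 3/256.
Omkar is living and takes 3/256.
Rajiv is living and takes 3/64.
Vikram is living and takes 3/64.
Sarita is living and takes 3/16.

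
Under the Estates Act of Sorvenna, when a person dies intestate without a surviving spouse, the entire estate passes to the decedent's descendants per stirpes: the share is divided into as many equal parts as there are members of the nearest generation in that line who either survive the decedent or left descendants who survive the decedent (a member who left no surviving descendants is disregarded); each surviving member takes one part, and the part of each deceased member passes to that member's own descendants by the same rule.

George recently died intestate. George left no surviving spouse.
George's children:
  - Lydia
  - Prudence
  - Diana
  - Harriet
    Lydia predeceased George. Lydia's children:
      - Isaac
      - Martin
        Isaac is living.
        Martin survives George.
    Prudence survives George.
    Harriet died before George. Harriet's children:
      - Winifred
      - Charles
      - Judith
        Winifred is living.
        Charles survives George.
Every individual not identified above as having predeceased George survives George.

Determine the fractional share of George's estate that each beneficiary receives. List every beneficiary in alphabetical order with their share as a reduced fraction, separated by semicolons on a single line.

There is no surviving spouse, so the entire estate passes to George's descendants per stirpes.
The estate is divided into 4 equal shares of 1/4 among Lydia, Prudence, Diana, Harriet.
Lydia predeceased; the 1/4 allotted to Lydia's branch passes to Lydia's issue by representation.
The 1/4 is divided into 2 equal shares of 1/8 among Isaac, Martin.
Isaac is living and takes 1/8.
Martin is living and takes 1/8.
Prudence is living and takes 1/4.
Diana is living and takes 1/4.
Harriet predeceased; the 1/4 allotted to Harriet's branch passes to Harriet's issue by representation.
The 1/4 is divided into 3 equal shares of 1/12 among Winifred, Charles, Judith.
Winifred is living and takes 1/12.
Charles is living and takes 1/12.
Judith is living and takes 1/12.

Charles 1/12; Diana 1/4; Isaac 1/8; Judith 1/12; Martin 1/8; Prudence 1/4; Winifred 1/12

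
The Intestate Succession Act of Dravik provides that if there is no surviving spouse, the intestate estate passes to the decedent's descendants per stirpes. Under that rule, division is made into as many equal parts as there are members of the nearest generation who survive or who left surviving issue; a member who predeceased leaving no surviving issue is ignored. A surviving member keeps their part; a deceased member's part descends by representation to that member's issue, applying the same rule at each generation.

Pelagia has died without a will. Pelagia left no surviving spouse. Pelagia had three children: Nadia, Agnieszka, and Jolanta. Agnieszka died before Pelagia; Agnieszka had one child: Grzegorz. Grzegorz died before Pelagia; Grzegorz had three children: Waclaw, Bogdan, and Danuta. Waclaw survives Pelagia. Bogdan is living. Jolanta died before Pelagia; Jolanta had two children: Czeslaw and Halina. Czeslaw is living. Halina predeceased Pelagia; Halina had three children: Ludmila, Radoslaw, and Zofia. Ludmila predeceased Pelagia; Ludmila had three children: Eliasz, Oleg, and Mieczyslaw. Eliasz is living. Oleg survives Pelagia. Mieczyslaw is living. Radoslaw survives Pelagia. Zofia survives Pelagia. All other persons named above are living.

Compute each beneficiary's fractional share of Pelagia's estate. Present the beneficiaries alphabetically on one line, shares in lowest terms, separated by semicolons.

There is no surviving spouse, so the entire estate passes to Pelagia's descendants per stirpes.
The estate is divided into 3 equal shares of 1/3 among Nadia, Agnieszka, Jolanta.
Nadia is living and takes 1/3.
Agnieszka predeceased; the 1/3 allotted to Agnieszka's branch passes to Agnieszka's issue by representation.
Grzegorz's line is the sole branch at this level, so the full 1/3 passes to Grzegorz's issue by representation.
The 1/3 is divided into 3 equal shares of 1/9 among Waclaw, Bogdan, Danuta.
Waclaw is living and takes 1/9.
Bogdan is living and takes 1/9.
Danuta is living and takes 1/9.
Jolanta predeceased; the 1/3 allotted to Jolanta's branch passes to Jolanta's issue by representation.
The 1/3 is divided into 2 equal shares of 1/6 among Czeslaw, Halina.
Czeslaw is living and takes 1/6.
Halina predeceased; the 1/6 allotted to Halina's branch passes to Halina's issue by representation.
The 1/6 is divided into 3 equal shares of 1/18 among Ludmila, Radoslaw, Zofia.
Ludmila predeceased; the 1/18 allotted to Ludmila's branch passes to Ludmila's issue by representation.
The 1/18 is divided into 3 equal shares of 1/54 among Eliasz, Oleg, Mieczyslaw.
Eliasz is living and takes 1/54.
Oleg is living and takes 1/54.
Mieczyslaw is living and takes 1/54.
Radoslaw is living and takes 1/18.
Zofia is living and takes 1/18.

Bogdan 1/9; Czeslaw 1/6; Danuta 1/9; Eliasz 1/54; Mieczyslaw 1/54; Nadia 1/3; Oleg 1/54; Radoslaw 1/18; Waclaw 1/9; Zofia 1/18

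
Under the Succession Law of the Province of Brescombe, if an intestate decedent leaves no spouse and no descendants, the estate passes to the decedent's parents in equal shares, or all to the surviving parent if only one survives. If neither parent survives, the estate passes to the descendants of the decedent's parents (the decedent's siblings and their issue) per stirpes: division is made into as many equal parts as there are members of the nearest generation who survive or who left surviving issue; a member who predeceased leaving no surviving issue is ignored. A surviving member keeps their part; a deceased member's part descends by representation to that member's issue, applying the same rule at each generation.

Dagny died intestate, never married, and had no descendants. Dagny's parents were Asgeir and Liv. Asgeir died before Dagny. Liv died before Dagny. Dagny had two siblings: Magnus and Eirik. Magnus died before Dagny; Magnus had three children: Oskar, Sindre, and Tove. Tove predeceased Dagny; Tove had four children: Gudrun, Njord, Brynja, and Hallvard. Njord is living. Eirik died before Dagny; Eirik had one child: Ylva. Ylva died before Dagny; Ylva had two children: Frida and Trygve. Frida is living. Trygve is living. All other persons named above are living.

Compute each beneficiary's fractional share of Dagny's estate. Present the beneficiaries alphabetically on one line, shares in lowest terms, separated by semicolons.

Brynja 1/24; Frida 1/4; Gudrun 1/24; Hallvard 1/24; Njord 1/24; Oskar 1/6; Sindre 1/6; Trygve 1/4

Neither parent survives and there are no descendants, so the estate passes to Dagny's siblings and their issue per stirpes.
The estate is divided into 2 equal shares of 1/2 among Magnus, Eirik.
Magnus predeceased; the 1/2 allotted to Magnus's branch passes to Magnus's issue by representation.
The 1/2 is divided into 3 equal shares of 1/6 among Oskar, Sindre, Tove.
Oskar is living and takes 1/6.
Sindre is living and takes 1/6.
Tove predeceased; the 1/6 allotted to Tove's branch passes to Tove's issue by representation.
The 1/6 is divided into 4 equal shares of 1/24 among Gudrun, Njord, Brynja, Hallvard.
Gudrun is living and takes 1/24.
Njord is living and takes 1/24.
Brynja is living and takes 1/24.
Hallvard is living and takes 1/24.
Eirik predeceased; the 1/2 allotted to Eirik's branch passes to Eirik's issue by representation.
Ylva's line is the sole branch at this level, so the full 1/2 passes to Ylva's issue by representation.
The 1/2 is divided into 2 equal shares of 1/4 among Frida, Trygve.
Frida is living and takes 1/4.
Trygve is living and takes 1/4.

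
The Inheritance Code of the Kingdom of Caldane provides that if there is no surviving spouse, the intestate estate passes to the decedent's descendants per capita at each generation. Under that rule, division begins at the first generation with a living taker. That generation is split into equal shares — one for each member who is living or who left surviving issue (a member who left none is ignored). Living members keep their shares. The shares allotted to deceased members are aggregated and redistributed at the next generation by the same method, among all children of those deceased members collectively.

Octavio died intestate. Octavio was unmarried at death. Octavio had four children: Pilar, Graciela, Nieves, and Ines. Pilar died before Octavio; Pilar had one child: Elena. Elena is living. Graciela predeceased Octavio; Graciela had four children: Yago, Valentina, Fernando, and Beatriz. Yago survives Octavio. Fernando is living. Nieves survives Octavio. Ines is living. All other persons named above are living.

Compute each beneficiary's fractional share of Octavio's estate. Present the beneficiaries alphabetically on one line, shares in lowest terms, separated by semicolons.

Beatriz 1/10; Elena 1/10; Fernando 1/10; Ines 1/4; Nieves 1/4; Valentina 1/10; Yago 1/10

There is no surviving spouse, so the entire estate passes to Octavio's descendants per capita at each generation.
At generation 1 (Pilar, Graciela, Nieves, Ines) there are 4 shares of (1)/4 = 1/4 each.
Living: Nieves and Ines — each takes 1/4.
Deceased: Pilar and Graciela. Their combined 1/2 is pooled and carried to generation 2.
At generation 2 (Elena, Yago, Valentina, Fernando, Beatriz) there are 5 shares of (1/2)/5 = 1/10 each.
Living: Elena, Yago, Valentina, Fernando, and Beatriz — each takes 1/10.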